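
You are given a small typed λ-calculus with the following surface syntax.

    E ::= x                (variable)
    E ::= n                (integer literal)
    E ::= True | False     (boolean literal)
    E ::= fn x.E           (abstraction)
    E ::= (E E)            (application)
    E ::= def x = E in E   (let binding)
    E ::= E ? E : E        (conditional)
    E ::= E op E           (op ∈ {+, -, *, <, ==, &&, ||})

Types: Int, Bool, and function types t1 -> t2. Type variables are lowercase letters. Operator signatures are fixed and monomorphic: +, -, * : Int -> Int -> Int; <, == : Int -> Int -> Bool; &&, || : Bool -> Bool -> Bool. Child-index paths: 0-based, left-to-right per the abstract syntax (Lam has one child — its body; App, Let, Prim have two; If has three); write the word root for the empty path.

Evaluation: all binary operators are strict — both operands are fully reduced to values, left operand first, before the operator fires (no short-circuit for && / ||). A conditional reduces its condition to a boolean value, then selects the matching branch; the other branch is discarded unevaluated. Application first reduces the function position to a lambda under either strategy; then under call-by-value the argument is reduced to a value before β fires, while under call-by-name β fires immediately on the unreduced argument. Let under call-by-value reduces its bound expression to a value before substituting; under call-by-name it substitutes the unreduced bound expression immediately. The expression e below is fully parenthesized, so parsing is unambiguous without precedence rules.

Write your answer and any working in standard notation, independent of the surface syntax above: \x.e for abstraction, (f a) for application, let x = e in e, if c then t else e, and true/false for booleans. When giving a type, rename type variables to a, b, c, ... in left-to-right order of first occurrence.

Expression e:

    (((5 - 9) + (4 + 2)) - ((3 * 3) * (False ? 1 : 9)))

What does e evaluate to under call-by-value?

Answer: -79

Working:
step 0: (((5 - 9) + (4 + 2)) - ((3 * 3) * (if false then 1 else 9)))
step 1: [delta@0.0] ((-4 + (4 + 2)) - ((3 * 3) * (if false then 1 else 9)))
step 2: [delta@0.1] ((-4 + 6) - ((3 * 3) * (if false then 1 else 9)))
step 3: [delta@0] (2 - ((3 * 3) * (if false then 1 else 9)))
step 4: [delta@1.0] (2 - (9 * (if false then 1 else 9)))
step 5: [if@1.1] (2 - (9 * 9))
step 6: [delta@1] (2 - 81)
step 7: [delta@root] -79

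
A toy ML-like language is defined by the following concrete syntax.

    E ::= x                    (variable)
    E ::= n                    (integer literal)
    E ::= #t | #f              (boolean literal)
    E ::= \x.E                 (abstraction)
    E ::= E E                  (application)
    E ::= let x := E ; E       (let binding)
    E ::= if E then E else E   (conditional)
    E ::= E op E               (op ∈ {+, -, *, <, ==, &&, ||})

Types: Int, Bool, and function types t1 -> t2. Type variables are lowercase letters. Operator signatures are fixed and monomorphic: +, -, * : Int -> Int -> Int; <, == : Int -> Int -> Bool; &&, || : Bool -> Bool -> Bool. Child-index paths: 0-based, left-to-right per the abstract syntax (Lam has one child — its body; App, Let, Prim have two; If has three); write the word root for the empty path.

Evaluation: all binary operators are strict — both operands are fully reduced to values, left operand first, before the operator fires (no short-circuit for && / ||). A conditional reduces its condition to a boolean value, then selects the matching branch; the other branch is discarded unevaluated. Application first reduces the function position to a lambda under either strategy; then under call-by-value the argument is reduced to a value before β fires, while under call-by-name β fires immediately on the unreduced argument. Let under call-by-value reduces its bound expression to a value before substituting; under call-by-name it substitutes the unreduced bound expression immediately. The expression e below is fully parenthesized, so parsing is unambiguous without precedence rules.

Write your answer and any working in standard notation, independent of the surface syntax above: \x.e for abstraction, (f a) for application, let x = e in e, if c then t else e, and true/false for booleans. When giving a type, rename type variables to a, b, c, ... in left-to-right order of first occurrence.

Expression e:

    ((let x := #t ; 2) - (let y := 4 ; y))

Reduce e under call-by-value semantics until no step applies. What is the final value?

Answer: -2

Trace:
step 0: ((let x = true in 2) - (let y = 4 in y))
step 1: [let@0] (2 - (let y = 4 in y))
step 2: [let@1] (2 - 4)
step 3: [delta@root] -2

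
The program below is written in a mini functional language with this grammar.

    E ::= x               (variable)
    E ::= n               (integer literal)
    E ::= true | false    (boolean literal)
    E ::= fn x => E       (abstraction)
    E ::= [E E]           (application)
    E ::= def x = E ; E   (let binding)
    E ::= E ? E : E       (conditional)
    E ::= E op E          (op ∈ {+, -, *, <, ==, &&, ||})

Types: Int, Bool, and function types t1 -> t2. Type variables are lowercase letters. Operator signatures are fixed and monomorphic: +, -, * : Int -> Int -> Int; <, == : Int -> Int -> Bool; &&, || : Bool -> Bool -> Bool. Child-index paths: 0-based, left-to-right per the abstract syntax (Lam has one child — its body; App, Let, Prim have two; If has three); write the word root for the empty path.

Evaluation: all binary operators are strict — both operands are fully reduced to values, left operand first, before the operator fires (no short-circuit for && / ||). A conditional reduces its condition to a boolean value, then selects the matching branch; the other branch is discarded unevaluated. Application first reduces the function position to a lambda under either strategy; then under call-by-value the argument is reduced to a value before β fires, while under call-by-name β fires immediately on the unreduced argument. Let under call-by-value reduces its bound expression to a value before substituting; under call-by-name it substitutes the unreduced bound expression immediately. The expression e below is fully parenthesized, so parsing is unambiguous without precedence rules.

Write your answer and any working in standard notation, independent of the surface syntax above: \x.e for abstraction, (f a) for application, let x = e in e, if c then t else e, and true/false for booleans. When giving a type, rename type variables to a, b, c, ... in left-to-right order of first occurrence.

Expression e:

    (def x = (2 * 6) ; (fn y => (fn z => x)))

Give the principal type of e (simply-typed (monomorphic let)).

Answer: a -> b -> Int

Working:
  unify Int ~ Int
  unify Int ~ Int
let x : Int
x : Int
\z._ : b -> Int
\y._ : a -> b -> Int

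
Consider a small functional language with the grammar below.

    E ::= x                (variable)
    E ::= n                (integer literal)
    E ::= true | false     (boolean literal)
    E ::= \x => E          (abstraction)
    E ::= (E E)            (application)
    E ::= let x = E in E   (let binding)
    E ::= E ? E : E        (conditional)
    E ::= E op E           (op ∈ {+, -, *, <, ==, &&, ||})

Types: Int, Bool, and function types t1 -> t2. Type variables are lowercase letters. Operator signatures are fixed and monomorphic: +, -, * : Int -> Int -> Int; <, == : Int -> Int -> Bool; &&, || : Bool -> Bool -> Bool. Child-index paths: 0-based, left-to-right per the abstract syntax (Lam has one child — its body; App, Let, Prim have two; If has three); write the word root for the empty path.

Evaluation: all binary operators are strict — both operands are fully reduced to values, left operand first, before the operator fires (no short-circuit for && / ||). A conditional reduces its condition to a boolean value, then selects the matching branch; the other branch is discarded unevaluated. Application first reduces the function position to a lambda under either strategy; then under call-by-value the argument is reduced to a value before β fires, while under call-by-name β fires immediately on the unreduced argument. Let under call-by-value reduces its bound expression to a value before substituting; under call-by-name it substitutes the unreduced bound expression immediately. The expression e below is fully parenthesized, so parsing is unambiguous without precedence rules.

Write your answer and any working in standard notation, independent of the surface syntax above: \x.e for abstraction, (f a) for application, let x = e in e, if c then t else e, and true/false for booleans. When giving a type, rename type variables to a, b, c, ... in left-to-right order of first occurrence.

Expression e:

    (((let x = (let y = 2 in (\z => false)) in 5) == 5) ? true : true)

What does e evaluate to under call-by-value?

Working:
step 0: (if ((let x = (let y = 2 in (\z.false)) in 5) == 5) then true else true)
step 1: [let@0.0.0] (if ((let x = (\z.false) in 5) == 5) then true else true)
step 2: [let@0.0] (if (5 == 5) then true else true)
step 3: [delta@0] (if true then true else true)
step 4: [if@root] true

Answer: true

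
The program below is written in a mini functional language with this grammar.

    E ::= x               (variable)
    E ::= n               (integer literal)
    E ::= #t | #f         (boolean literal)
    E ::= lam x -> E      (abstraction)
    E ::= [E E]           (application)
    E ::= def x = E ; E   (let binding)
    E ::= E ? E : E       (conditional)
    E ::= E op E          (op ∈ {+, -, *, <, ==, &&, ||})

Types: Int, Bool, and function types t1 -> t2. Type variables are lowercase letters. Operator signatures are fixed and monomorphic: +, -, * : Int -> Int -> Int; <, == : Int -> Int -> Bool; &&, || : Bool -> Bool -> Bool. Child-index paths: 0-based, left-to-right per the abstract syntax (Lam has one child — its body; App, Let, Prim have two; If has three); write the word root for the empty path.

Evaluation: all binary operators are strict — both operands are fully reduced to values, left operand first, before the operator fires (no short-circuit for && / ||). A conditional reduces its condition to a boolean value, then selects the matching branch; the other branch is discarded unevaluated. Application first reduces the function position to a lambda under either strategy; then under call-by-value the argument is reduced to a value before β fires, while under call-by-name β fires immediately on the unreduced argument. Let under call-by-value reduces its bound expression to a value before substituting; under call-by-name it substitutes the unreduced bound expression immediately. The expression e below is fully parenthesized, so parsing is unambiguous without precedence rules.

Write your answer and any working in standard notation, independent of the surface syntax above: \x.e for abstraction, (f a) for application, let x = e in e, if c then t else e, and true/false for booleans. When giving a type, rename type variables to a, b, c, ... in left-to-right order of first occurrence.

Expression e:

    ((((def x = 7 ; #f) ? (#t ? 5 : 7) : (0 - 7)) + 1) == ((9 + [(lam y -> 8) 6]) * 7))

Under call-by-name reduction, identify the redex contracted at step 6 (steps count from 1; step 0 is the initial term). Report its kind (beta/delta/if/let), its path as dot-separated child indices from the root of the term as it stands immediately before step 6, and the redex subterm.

Trace:
step 0: (((if (let x = 7 in false) then (if true then 5 else 7) else (0 - 7)) + 1) == ((9 + ((\y.8) 6)) * 7))
step 1: [let@0.0.0] (((if false then (if true then 5 else 7) else (0 - 7)) + 1) == ((9 + ((\y.8) 6)) * 7))
step 2: [if@0.0] (((0 - 7) + 1) == ((9 + ((\y.8) 6)) * 7))
step 3: [delta@0.0] ((-7 + 1) == ((9 + ((\y.8) 6)) * 7))
step 4: [delta@0] (-6 == ((9 + ((\y.8) 6)) * 7))
step 5: [beta@1.0.1] (-6 == ((9 + 8) * 7))
step 6: [delta@1.0] (-6 == (17 * 7))

Answer: delta at 1.0 : (9 + 8)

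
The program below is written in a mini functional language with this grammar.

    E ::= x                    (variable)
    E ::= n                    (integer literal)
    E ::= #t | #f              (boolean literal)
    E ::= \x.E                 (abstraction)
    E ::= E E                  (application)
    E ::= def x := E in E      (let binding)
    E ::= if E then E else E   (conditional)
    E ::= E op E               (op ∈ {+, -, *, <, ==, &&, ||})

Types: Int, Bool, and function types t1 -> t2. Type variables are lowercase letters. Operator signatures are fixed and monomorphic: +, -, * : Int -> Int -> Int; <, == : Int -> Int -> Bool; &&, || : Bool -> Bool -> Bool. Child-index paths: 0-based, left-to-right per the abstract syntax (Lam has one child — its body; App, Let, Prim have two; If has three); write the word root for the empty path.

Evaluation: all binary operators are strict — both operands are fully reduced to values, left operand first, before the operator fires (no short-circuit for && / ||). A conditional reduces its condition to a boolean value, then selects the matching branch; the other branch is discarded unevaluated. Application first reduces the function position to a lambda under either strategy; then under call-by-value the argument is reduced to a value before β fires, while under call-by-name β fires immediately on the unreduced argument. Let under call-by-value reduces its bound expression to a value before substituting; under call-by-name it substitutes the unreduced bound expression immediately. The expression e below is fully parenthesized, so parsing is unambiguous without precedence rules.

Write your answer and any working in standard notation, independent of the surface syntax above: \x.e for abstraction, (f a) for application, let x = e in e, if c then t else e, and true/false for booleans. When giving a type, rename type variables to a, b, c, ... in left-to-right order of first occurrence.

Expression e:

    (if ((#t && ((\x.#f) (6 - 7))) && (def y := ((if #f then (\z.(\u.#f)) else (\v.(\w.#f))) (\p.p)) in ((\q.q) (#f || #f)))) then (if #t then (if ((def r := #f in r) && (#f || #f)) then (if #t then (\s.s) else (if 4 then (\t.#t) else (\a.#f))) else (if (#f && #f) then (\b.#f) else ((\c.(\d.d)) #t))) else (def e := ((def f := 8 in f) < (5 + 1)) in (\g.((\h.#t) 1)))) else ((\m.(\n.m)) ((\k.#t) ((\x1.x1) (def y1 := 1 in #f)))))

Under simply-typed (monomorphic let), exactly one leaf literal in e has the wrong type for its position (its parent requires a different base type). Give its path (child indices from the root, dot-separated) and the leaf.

Trace:
  unify Bool ~ Bool
\x._ : a -> Bool
  unify Int ~ Int
  unify Int ~ Int
  unify a -> Bool ~ Int -> b
  unify a ~ Int
  unify Bool ~ b
_ _ : Bool
  unify Bool ~ Bool
  unify Bool ~ Bool
  unify Bool ~ Bool
\u._ : d -> Bool
\z._ : c -> d -> Bool
\w._ : f -> Bool
\v._ : e -> f -> Bool
  unify c -> d -> Bool ~ e -> f -> Bool
  unify c ~ e
  unify d -> Bool ~ f -> Bool
  unify d ~ f
  unify Bool ~ Bool
p : g
\p._ : g -> g
  unify e -> f -> Bool ~ (g -> g) -> h
  unify e ~ g -> g
  unify f -> Bool ~ h
_ _ : f -> Bool
let y : f -> Bool
q : i
\q._ : i -> i
  unify Bool ~ Bool
  unify Bool ~ Bool
  unify i -> i ~ Bool -> j
  unify i ~ Bool
  unify Bool ~ j
_ _ : Bool
  unify Bool ~ Bool
  unify Bool ~ Bool
  unify Bool ~ Bool
let r : Bool
r : Bool
  unify Bool ~ Bool
  unify Bool ~ Bool
  unify Bool ~ Bool
  unify Bool ~ Bool
  unify Bool ~ Bool
  unify Bool ~ Bool
s : k
\s._ : k -> k
  unify Int ~ Bool
  FAIL: mismatch Int ~ Bool

Answer: 1.1.1.2.0 : 4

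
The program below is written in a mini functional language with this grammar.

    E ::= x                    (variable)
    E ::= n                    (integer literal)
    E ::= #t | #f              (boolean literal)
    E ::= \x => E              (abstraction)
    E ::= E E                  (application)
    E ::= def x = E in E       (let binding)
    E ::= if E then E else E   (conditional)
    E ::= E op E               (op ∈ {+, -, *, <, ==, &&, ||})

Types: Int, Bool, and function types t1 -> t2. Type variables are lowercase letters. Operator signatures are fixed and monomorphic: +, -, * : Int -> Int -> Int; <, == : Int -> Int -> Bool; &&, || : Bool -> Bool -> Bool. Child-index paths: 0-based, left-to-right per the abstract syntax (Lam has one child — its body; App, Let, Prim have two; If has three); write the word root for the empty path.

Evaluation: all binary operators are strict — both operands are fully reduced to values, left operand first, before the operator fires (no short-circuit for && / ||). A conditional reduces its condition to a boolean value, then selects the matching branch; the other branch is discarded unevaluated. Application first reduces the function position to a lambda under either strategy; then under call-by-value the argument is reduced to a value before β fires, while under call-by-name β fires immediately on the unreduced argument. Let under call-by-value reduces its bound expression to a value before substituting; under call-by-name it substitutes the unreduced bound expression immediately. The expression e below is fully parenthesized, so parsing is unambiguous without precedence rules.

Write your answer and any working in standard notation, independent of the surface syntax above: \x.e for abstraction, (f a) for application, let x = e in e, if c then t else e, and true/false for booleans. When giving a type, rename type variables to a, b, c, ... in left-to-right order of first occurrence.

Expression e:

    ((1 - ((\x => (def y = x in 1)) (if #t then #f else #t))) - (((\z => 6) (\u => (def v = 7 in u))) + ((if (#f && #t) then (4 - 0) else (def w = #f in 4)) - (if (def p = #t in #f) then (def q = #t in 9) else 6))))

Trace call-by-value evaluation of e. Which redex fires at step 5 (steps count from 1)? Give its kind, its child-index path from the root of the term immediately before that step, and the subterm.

Derivation:
step 0: ((1 - ((\x.(let y = x in 1)) (if true then false else true))) - (((\z.6) (\u.(let v = 7 in u))) + ((if (false && true) then (4 - 0) else (let w = false in 4)) - (if (let p = true in false) then (let q = true in 9) else 6))))
step 1: [if@0.1.1] ((1 - ((\x.(let y = x in 1)) false)) - (((\z.6) (\u.(let v = 7 in u))) + ((if (false && true) then (4 - 0) else (let w = false in 4)) - (if (let p = true in false) then (let q = true in 9) else 6))))
step 2: [beta@0.1] ((1 - (let y = false in 1)) - (((\z.6) (\u.(let v = 7 in u))) + ((if (false && true) then (4 - 0) else (let w = false in 4)) - (if (let p = true in false) then (let q = true in 9) else 6))))
step 3: [let@0.1] ((1 - 1) - (((\z.6) (\u.(let v = 7 in u))) + ((if (false && true) then (4 - 0) else (let w = false in 4)) - (if (let p = true in false) then (let q = true in 9) else 6))))
step 4: [delta@0] (0 - (((\z.6) (\u.(let v = 7 in u))) + ((if (false && true) then (4 - 0) else (let w = false in 4)) - (if (let p = true in false) then (let q = true in 9) else 6))))
step 5: [beta@1.0] (0 - (6 + ((if (false && true) then (4 - 0) else (let w = false in 4)) - (if (let p = true in false) then (let q = true in 9) else 6))))

Answer: beta at 1.0 : ((\z.6) (\u.(let v = 7 in u)))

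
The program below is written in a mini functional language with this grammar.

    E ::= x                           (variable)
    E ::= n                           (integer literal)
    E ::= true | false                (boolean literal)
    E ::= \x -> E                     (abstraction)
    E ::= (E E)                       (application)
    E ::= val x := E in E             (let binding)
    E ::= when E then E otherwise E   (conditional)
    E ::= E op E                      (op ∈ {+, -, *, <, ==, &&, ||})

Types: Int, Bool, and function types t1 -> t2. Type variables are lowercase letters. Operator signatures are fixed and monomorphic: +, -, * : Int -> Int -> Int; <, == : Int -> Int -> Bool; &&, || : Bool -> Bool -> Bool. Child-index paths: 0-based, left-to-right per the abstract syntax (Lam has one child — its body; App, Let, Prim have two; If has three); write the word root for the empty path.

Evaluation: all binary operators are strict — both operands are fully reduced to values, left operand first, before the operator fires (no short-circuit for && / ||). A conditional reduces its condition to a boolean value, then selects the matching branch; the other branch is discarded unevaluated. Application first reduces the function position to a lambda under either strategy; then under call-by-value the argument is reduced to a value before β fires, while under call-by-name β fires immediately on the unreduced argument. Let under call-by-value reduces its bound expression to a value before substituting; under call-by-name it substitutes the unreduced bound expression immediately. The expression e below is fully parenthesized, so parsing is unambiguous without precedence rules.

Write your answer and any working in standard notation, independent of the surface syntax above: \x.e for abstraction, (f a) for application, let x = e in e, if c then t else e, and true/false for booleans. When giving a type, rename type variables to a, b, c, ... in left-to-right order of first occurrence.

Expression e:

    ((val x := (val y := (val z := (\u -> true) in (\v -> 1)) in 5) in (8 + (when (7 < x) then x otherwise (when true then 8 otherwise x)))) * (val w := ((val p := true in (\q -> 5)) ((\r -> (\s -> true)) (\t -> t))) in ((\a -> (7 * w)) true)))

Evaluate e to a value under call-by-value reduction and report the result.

Answer: 560

Working:
step 0: ((let x = (let y = (let z = (\u.true) in (\v.1)) in 5) in (8 + (if (7 < x) then x else (if true then 8 else x)))) * (let w = ((let p = true in (\q.5)) ((\r.(\s.true)) (\t.t))) in ((\a.(7 * w)) true)))
step 1: [let@0.0.0] ((let x = (let y = (\v.1) in 5) in (8 + (if (7 < x) then x else (if true then 8 else x)))) * (let w = ((let p = true in (\q.5)) ((\r.(\s.true)) (\t.t))) in ((\a.(7 * w)) true)))
step 2: [let@0.0] ((let x = 5 in (8 + (if (7 < x) then x else (if true then 8 else x)))) * (let w = ((let p = true in (\q.5)) ((\r.(\s.true)) (\t.t))) in ((\a.(7 * w)) true)))
step 3: [let@0] ((8 + (if (7 < 5) then 5 else (if true then 8 else 5))) * (let w = ((let p = true in (\q.5)) ((\r.(\s.true)) (\t.t))) in ((\a.(7 * w)) true)))
step 4: [delta@0.1.0] ((8 + (if false then 5 else (if true then 8 else 5))) * (let w = ((let p = true in (\q.5)) ((\r.(\s.true)) (\t.t))) in ((\a.(7 * w)) true)))
step 5: [if@0.1] ((8 + (if true then 8 else 5)) * (let w = ((let p = true in (\q.5)) ((\r.(\s.true)) (\t.t))) in ((\a.(7 * w)) true)))
step 6: [if@0.1] ((8 + 8) * (let w = ((let p = true in (\q.5)) ((\r.(\s.true)) (\t.t))) in ((\a.(7 * w)) true)))
step 7: [delta@0] (16 * (let w = ((let p = true in (\q.5)) ((\r.(\s.true)) (\t.t))) in ((\a.(7 * w)) true)))
step 8: [let@1.0.0] (16 * (let w = ((\q.5) ((\r.(\s.true)) (\t.t))) in ((\a.(7 * w)) true)))
step 9: [beta@1.0.1] (16 * (let w = ((\q.5) (\s.true)) in ((\a.(7 * w)) true)))
step 10: [beta@1.0] (16 * (let w = 5 in ((\a.(7 * w)) true)))
step 11: [let@1] (16 * ((\a.(7 * 5)) true))
step 12: [beta@1] (16 * (7 * 5))
step 13: [delta@1] (16 * 35)
step 14: [delta@root] 560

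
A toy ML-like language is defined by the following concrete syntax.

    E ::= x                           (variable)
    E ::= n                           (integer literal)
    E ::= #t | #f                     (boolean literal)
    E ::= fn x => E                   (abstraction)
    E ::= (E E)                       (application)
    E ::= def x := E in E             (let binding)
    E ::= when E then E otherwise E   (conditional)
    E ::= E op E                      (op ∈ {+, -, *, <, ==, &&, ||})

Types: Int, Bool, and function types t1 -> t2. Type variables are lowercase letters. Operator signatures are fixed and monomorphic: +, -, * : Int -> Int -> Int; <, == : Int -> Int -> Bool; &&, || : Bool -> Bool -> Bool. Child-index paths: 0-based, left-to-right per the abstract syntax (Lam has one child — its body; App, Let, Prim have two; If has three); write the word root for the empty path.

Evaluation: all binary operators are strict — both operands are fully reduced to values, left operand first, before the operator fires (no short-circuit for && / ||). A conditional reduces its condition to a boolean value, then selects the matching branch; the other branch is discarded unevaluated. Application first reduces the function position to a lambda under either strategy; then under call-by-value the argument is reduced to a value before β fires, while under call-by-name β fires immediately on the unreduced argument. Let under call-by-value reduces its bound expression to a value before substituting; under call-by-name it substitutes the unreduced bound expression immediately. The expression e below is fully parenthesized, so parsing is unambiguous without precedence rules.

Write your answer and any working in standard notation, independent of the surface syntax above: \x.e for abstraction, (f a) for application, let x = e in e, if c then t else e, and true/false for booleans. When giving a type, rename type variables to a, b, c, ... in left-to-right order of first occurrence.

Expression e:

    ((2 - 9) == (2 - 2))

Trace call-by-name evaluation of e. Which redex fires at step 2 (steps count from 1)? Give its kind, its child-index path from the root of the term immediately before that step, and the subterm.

Trace:
step 0: ((2 - 9) == (2 - 2))
step 1: [delta@0] (-7 == (2 - 2))
step 2: [delta@1] (-7 == 0)

Answer: delta at 1 : (2 - 2)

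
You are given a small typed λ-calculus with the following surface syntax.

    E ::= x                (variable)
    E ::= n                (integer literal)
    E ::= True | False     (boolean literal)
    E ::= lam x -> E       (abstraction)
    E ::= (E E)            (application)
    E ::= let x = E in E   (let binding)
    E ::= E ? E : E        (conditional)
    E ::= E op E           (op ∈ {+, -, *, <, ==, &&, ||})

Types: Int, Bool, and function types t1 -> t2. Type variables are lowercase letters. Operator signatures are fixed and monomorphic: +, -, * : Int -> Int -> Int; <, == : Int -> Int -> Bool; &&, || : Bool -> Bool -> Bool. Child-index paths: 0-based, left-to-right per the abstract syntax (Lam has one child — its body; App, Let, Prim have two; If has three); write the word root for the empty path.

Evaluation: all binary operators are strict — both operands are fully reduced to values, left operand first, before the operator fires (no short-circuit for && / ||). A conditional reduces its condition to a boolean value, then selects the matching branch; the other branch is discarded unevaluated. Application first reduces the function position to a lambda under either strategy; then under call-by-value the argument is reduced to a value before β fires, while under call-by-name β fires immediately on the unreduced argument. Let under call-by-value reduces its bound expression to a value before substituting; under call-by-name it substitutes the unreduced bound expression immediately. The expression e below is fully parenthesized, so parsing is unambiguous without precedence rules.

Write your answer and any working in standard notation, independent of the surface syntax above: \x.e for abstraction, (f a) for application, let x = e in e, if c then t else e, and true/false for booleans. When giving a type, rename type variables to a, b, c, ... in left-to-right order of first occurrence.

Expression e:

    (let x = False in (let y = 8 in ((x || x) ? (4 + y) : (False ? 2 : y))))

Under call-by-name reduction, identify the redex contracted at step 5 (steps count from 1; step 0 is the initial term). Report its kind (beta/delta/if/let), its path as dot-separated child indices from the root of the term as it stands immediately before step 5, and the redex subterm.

Answer: if at root : (if false then 2 else 8)

Working:
step 0: (let x = false in (let y = 8 in (if (x || x) then (4 + y) else (if false then 2 else y))))
step 1: [let@root] (let y = 8 in (if (false || false) then (4 + y) else (if false then 2 else y)))
step 2: [let@root] (if (false || false) then (4 + 8) else (if false then 2 else 8))
step 3: [delta@0] (if false then (4 + 8) else (if false then 2 else 8))
step 4: [if@root] (if false then 2 else 8)
step 5: [if@root] 8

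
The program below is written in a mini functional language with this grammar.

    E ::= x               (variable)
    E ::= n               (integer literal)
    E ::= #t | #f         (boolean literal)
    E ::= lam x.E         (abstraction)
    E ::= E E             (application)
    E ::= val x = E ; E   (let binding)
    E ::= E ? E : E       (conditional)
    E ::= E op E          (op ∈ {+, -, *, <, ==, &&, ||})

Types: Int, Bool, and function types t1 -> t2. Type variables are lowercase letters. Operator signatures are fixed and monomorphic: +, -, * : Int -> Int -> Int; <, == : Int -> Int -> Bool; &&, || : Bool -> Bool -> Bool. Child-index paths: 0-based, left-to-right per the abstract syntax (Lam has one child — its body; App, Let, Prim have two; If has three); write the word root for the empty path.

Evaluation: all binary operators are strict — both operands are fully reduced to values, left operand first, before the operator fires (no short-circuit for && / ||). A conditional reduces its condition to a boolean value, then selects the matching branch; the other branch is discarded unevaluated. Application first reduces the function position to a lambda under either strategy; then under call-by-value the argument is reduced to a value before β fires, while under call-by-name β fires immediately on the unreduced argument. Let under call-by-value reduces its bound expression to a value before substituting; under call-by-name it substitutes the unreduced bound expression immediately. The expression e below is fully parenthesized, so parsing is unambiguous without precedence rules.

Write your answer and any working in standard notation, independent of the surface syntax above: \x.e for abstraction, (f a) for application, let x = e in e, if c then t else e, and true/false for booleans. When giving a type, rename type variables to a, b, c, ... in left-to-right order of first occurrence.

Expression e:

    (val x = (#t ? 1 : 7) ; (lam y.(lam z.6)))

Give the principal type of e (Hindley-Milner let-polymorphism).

Answer: a -> b -> Int

Trace:
  unify Bool ~ Bool
  unify Int ~ Int
let x : Int
\z._ : b -> Int
\y._ : a -> b -> Int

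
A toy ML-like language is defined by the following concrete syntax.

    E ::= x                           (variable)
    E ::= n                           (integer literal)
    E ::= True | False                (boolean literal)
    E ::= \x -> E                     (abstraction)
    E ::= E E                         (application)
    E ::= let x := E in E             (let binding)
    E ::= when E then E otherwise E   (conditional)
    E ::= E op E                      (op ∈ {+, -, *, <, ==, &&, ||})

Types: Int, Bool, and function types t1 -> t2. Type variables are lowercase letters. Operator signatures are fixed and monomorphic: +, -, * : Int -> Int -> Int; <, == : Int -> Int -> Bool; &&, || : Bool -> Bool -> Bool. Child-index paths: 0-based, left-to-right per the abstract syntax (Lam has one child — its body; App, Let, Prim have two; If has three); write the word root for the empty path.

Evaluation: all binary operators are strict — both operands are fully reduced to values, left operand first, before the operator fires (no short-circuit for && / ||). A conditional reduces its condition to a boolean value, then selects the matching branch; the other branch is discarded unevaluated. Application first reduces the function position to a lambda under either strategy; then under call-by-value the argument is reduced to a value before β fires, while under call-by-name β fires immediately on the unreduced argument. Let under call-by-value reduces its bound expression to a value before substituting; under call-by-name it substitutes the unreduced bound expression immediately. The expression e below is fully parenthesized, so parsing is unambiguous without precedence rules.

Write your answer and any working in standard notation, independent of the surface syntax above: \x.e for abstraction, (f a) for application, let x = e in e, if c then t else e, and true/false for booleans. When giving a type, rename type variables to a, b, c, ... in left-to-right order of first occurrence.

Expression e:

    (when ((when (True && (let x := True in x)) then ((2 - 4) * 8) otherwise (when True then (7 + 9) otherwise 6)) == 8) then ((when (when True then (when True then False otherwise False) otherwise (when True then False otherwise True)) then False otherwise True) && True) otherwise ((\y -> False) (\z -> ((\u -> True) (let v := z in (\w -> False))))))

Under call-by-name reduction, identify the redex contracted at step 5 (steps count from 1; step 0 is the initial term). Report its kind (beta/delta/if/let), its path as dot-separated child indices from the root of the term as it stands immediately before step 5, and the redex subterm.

Trace:
step 0: (if ((if (true && (let x = true in x)) then ((2 - 4) * 8) else (if true then (7 + 9) else 6)) == 8) then ((if (if true then (if true then false else false) else (if true then false else true)) then false else true) && true) else ((\y.false) (\z.((\u.true) (let v = z in (\w.false))))))
step 1: [let@0.0.0.1] (if ((if (true && true) then ((2 - 4) * 8) else (if true then (7 + 9) else 6)) == 8) then ((if (if true then (if true then false else false) else (if true then false else true)) then false else true) && true) else ((\y.false) (\z.((\u.true) (let v = z in (\w.false))))))
step 2: [delta@0.0.0] (if ((if true then ((2 - 4) * 8) else (if true then (7 + 9) else 6)) == 8) then ((if (if true then (if true then false else false) else (if true then false else true)) then false else true) && true) else ((\y.false) (\z.((\u.true) (let v = z in (\w.false))))))
step 3: [if@0.0] (if (((2 - 4) * 8) == 8) then ((if (if true then (if true then false else false) else (if true then false else true)) then false else true) && true) else ((\y.false) (\z.((\u.true) (let v = z in (\w.false))))))
step 4: [delta@0.0.0] (if ((-2 * 8) == 8) then ((if (if true then (if true then false else false) else (if true then false else true)) then false else true) && true) else ((\y.false) (\z.((\u.true) (let v = z in (\w.false))))))
step 5: [delta@0.0] (if (-16 == 8) then ((if (if true then (if true then false else false) else (if true then false else true)) then false else true) && true) else ((\y.false) (\z.((\u.true) (let v = z in (\w.false))))))

Answer: delta at 0.0 : (-2 * 8)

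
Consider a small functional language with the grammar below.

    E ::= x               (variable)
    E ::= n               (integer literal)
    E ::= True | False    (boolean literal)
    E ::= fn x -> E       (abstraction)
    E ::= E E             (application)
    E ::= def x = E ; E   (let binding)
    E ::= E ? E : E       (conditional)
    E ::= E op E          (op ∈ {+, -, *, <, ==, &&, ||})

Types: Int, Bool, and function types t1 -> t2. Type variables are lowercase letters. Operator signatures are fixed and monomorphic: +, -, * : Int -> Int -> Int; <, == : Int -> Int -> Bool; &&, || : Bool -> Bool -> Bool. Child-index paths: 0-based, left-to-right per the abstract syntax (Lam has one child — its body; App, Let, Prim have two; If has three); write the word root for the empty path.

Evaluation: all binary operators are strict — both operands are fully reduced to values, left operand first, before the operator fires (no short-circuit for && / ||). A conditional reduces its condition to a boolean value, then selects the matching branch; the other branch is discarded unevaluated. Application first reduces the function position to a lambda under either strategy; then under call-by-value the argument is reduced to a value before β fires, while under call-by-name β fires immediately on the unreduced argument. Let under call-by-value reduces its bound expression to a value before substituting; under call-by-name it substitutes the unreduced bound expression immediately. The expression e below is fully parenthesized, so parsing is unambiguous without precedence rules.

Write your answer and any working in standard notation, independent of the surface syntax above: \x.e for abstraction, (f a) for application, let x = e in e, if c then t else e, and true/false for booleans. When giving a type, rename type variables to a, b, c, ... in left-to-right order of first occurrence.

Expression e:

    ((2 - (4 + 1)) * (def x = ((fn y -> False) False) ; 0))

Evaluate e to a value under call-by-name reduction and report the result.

Trace:
step 0: ((2 - (4 + 1)) * (let x = ((\y.false) false) in 0))
step 1: [delta@0.1] ((2 - 5) * (let x = ((\y.false) false) in 0))
step 2: [delta@0] (-3 * (let x = ((\y.false) false) in 0))
step 3: [let@1] (-3 * 0)
step 4: [delta@root] 0

Answer: 0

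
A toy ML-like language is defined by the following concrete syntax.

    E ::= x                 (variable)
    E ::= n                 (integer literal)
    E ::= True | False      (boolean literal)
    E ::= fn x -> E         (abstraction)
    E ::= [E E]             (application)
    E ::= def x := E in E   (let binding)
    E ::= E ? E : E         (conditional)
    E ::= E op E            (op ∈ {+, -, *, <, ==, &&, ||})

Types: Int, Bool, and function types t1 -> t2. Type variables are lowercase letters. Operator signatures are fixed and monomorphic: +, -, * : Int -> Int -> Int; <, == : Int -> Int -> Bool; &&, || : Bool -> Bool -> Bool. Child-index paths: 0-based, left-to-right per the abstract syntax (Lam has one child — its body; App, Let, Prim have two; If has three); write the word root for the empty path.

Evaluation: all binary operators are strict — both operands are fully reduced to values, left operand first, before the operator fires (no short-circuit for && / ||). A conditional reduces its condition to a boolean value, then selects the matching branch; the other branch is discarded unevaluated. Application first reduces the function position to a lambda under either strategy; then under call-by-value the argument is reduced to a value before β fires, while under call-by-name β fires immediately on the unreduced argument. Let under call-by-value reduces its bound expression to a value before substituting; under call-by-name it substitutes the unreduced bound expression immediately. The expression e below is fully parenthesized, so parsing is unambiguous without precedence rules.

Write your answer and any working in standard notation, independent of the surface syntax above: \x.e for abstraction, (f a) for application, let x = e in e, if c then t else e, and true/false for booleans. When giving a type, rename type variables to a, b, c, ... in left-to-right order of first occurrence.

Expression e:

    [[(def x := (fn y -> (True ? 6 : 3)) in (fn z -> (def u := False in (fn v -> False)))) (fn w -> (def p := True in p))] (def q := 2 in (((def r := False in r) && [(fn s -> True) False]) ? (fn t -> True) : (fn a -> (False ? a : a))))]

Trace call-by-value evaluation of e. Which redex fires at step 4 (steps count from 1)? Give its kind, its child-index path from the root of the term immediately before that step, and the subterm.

Working:
step 0: (((let x = (\y.(if true then 6 else 3)) in (\z.(let u = false in (\v.false)))) (\w.(let p = true in p))) (let q = 2 in (if ((let r = false in r) && ((\s.true) false)) then (\t.true) else (\a.(if false then a else a)))))
step 1: [let@0.0] (((\z.(let u = false in (\v.false))) (\w.(let p = true in p))) (let q = 2 in (if ((let r = false in r) && ((\s.true) false)) then (\t.true) else (\a.(if false then a else a)))))
step 2: [beta@0] ((let u = false in (\v.false)) (let q = 2 in (if ((let r = false in r) && ((\s.true) false)) then (\t.true) else (\a.(if false then a else a)))))
step 3: [let@0] ((\v.false) (let q = 2 in (if ((let r = false in r) && ((\s.true) false)) then (\t.true) else (\a.(if false then a else a)))))
step 4: [let@1] ((\v.false) (if ((let r = false in r) && ((\s.true) false)) then (\t.true) else (\a.(if false then a else a))))

Answer: let at 1 : (let q = 2 in (if ((let r = false in r) && ((\s.true) false)) then (\t.true) else (\a.(if false then a else a))))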